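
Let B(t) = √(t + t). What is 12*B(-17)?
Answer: 12*I*√34 ≈ 69.971*I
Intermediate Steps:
B(t) = √2*√t (B(t) = √(2*t) = √2*√t)
12*B(-17) = 12*(√2*√(-17)) = 12*(√2*(I*√17)) = 12*(I*√34) = 12*I*√34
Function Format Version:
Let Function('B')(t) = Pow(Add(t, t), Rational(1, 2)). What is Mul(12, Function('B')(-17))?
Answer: Mul(12, I, Pow(34, Rational(1, 2))) ≈ Mul(69.971, I)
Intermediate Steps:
Function('B')(t) = Mul(Pow(2, Rational(1, 2)), Pow(t, Rational(1, 2))) (Function('B')(t) = Pow(Mul(2, t), Rational(1, 2)) = Mul(Pow(2, Rational(1, 2)), Pow(t, Rational(1, 2))))
Mul(12, Function('B')(-17)) = Mul(12, Mul(Pow(2, Rational(1, 2)), Pow(-17, Rational(1, 2)))) = Mul(12, Mul(Pow(2, Rational(1, 2)), Mul(I, Pow(17, Rational(1, 2))))) = Mul(12, Mul(I, Pow(34, Rational(1, 2)))) = Mul(12, I, Pow(34, Rational(1, 2)))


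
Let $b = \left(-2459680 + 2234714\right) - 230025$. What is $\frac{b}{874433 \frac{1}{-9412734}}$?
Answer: $\frac{4282709255394}{874433} \approx 4.8977 \cdot 10^{6}$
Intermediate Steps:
$b = -454991$ ($b = -224966 - 230025 = -454991$)
$\frac{b}{874433 \frac{1}{-9412734}} = - \frac{454991}{874433 \frac{1}{-9412734}} = - \frac{454991}{874433 \left(- \frac{1}{9412734}\right)} = - \frac{454991}{- \frac{874433}{9412734}} = \left(-454991\right) \left(- \frac{9412734}{874433}\right) = \frac{4282709255394}{874433}$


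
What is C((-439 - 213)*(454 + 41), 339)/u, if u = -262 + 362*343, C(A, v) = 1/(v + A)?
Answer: -1/39946773504 ≈ -2.5033e-11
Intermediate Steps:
C(A, v) = 1/(A + v)
u = 123904 (u = -262 + 124166 = 123904)
C((-439 - 213)*(454 + 41), 339)/u = 1/(((-439 - 213)*(454 + 41) + 339)*123904) = (1/123904)/(-652*495 + 339) = (1/123904)/(-322740 + 339) = (1/123904)/(-322401) = -1/322401*1/123904 = -1/39946773504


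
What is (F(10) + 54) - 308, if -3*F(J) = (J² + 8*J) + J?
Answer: -952/3 ≈ -317.33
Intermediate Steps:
F(J) = -3*J - J²/3 (F(J) = -((J² + 8*J) + J)/3 = -(J² + 9*J)/3 = -3*J - J²/3)
(F(10) + 54) - 308 = (-⅓*10*(9 + 10) + 54) - 308 = (-⅓*10*19 + 54) - 308 = (-190/3 + 54) - 308 = -28/3 - 308 = -952/3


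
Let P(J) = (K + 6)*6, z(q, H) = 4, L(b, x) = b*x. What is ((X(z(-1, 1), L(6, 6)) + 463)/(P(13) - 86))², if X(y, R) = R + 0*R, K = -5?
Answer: 249001/6400 ≈ 38.906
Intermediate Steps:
X(y, R) = R (X(y, R) = R + 0 = R)
P(J) = 6 (P(J) = (-5 + 6)*6 = 1*6 = 6)
((X(z(-1, 1), L(6, 6)) + 463)/(P(13) - 86))² = ((6*6 + 463)/(6 - 86))² = ((36 + 463)/(-80))² = (499*(-1/80))² = (-499/80)² = 249001/6400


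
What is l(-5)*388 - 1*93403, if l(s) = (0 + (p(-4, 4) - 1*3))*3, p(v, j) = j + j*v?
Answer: -110863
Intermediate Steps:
l(s) = -45 (l(s) = (0 + (4*(1 - 4) - 1*3))*3 = (0 + (4*(-3) - 3))*3 = (0 + (-12 - 3))*3 = (0 - 15)*3 = -15*3 = -45)
l(-5)*388 - 1*93403 = -45*388 - 1*93403 = -17460 - 93403 = -110863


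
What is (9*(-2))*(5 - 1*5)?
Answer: 0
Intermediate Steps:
(9*(-2))*(5 - 1*5) = -18*(5 - 5) = -18*0 = 0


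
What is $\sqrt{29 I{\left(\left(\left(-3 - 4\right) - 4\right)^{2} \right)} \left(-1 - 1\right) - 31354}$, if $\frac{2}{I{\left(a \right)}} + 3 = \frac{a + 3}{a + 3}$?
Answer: $8 i \sqrt{489} \approx 176.91 i$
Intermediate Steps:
$I{\left(a \right)} = -1$ ($I{\left(a \right)} = \frac{2}{-3 + \frac{a + 3}{a + 3}} = \frac{2}{-3 + \frac{3 + a}{3 + a}} = \frac{2}{-3 + 1} = \frac{2}{-2} = 2 \left(- \frac{1}{2}\right) = -1$)
$\sqrt{29 I{\left(\left(\left(-3 - 4\right) - 4\right)^{2} \right)} \left(-1 - 1\right) - 31354} = \sqrt{29 \left(-1\right) \left(-1 - 1\right) - 31354} = \sqrt{- 29 \left(-1 - 1\right) - 31354} = \sqrt{\left(-29\right) \left(-2\right) - 31354} = \sqrt{58 - 31354} = \sqrt{-31296} = 8 i \sqrt{489}$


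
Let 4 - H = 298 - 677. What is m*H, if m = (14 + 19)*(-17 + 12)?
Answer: -63195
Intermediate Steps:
m = -165 (m = 33*(-5) = -165)
H = 383 (H = 4 - (298 - 677) = 4 - 1*(-379) = 4 + 379 = 383)
m*H = -165*383 = -63195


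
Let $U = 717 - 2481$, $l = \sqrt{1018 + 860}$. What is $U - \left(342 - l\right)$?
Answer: $-2106 + \sqrt{1878} \approx -2062.7$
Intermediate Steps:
$l = \sqrt{1878} \approx 43.336$
$U = -1764$
$U - \left(342 - l\right) = -1764 - \left(342 - \sqrt{1878}\right) = -2106 + \sqrt{1878}$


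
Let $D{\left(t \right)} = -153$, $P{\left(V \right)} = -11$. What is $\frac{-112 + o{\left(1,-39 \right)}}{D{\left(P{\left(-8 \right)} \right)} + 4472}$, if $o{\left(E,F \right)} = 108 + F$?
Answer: $- \frac{43}{4319} \approx -0.009956$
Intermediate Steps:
$\frac{-112 + o{\left(1,-39 \right)}}{D{\left(P{\left(-8 \right)} \right)} + 4472} = \frac{-112 + \left(108 - 39\right)}{-153 + 4472} = \frac{-112 + 69}{4319} = \left(-43\right) \frac{1}{4319} = - \frac{43}{4319}$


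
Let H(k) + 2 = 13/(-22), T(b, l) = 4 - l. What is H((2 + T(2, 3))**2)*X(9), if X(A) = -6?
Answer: 171/11 ≈ 15.545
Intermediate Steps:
H(k) = -57/22 (H(k) = -2 + 13/(-22) = -2 + 13*(-1/22) = -2 - 13/22 = -57/22)
H((2 + T(2, 3))**2)*X(9) = -57/22*(-6) = 171/11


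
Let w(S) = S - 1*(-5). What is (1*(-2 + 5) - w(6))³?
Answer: -512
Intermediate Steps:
w(S) = 5 + S (w(S) = S + 5 = 5 + S)
(1*(-2 + 5) - w(6))³ = (1*(-2 + 5) - (5 + 6))³ = (1*3 - 1*11)³ = (3 - 11)³ = (-8)³ = -512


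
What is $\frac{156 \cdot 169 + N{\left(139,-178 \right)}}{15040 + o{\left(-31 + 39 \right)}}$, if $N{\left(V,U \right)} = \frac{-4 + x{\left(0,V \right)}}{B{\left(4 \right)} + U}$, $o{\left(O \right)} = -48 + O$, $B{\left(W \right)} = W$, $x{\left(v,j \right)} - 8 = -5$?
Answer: $\frac{4587337}{2610000} \approx 1.7576$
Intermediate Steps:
$x{\left(v,j \right)} = 3$ ($x{\left(v,j \right)} = 8 - 5 = 3$)
$N{\left(V,U \right)} = - \frac{1}{4 + U}$ ($N{\left(V,U \right)} = \frac{-4 + 3}{4 + U} = - \frac{1}{4 + U}$)
$\frac{156 \cdot 169 + N{\left(139,-178 \right)}}{15040 + o{\left(-31 + 39 \right)}} = \frac{156 \cdot 169 - \frac{1}{4 - 178}}{15040 + \left(-48 + \left(-31 + 39\right)\right)} = \frac{26364 - \frac{1}{-174}}{15040 + \left(-48 + 8\right)} = \frac{26364 - - \frac{1}{174}}{15040 - 40} = \frac{26364 + \frac{1}{174}}{15000} = \frac{4587337}{174} \cdot \frac{1}{15000} = \frac{4587337}{2610000}$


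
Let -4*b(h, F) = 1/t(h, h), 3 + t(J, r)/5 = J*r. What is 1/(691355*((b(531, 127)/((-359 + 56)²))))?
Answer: -103545128088/138271 ≈ -7.4886e+5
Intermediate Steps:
t(J, r) = -15 + 5*J*r (t(J, r) = -15 + 5*(J*r) = -15 + 5*J*r)
b(h, F) = -1/(4*(-15 + 5*h²)) (b(h, F) = -1/(4*(-15 + 5*h*h)) = -1/(4*(-15 + 5*h²)))
1/(691355*((b(531, 127)/((-359 + 56)²)))) = 1/(691355*(((-1/(-60 + 20*531²))/((-359 + 56)²)))) = 1/(691355*(((-1/(-60 + 20*281961))/((-303)²)))) = 1/(691355*((-1/(-60 + 5639220)/91809))) = 1/(691355*((-1/5639160*(1/91809)))) = 1/(691355*((-1*1/5639160*(1/91809)))) = 1/(691355*((-1/5639160*1/91809))) = 1/(691355*(-1/517725640440)) = (1/691355)*(-517725640440) = -103545128088/138271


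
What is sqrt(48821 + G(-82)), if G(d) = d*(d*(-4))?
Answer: 5*sqrt(877) ≈ 148.07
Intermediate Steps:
G(d) = -4*d**2 (G(d) = d*(-4*d) = -4*d**2)
sqrt(48821 + G(-82)) = sqrt(48821 - 4*(-82)**2) = sqrt(48821 - 4*6724) = sqrt(48821 - 26896) = sqrt(21925) = 5*sqrt(877)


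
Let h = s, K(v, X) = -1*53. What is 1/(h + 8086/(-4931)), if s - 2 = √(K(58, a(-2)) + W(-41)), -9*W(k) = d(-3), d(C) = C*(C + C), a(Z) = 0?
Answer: 8757456/1340466031 - 24314761*I*√55/1340466031 ≈ 0.0065331 - 0.13452*I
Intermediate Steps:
K(v, X) = -53
d(C) = 2*C² (d(C) = C*(2*C) = 2*C²)
W(k) = -2 (W(k) = -2*(-3)²/9 = -2*9/9 = -⅑*18 = -2)
s = 2 + I*√55 (s = 2 + √(-53 - 2) = 2 + √(-55) = 2 + I*√55 ≈ 2.0 + 7.4162*I)
h = 2 + I*√55 ≈ 2.0 + 7.4162*I
1/(h + 8086/(-4931)) = 1/((2 + I*√55) + 8086/(-4931)) = 1/((2 + I*√55) + 8086*(-1/4931)) = 1/((2 + I*√55) - 8086/4931) = 1/(1776/4931 + I*√55)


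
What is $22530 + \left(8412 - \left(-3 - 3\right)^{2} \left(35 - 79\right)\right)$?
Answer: $32526$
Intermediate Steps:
$22530 + \left(8412 - \left(-3 - 3\right)^{2} \left(35 - 79\right)\right) = 22530 + \left(8412 - \left(-6\right)^{2} \left(-44\right)\right) = 22530 + \left(8412 - 36 \left(-44\right)\right) = 22530 + \left(8412 - -1584\right) = 22530 + \left(8412 + 1584\right) = 22530 + 9996 = 32526$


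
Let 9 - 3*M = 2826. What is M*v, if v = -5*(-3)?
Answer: -14085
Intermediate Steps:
M = -939 (M = 3 - 1/3*2826 = 3 - 942 = -939)
v = 15
M*v = -939*15 = -14085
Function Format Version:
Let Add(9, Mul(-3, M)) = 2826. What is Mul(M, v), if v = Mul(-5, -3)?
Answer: -14085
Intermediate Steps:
M = -939 (M = Add(3, Mul(Rational(-1, 3), 2826)) = Add(3, -942) = -939)
v = 15
Mul(M, v) = Mul(-939, 15) = -14085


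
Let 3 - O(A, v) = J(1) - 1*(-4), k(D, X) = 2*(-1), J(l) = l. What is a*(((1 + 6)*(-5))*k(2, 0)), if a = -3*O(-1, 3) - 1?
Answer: 350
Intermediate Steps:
k(D, X) = -2
O(A, v) = -2 (O(A, v) = 3 - (1 - 1*(-4)) = 3 - (1 + 4) = 3 - 1*5 = 3 - 5 = -2)
a = 5 (a = -3*(-2) - 1 = 6 - 1 = 5)
a*(((1 + 6)*(-5))*k(2, 0)) = 5*(((1 + 6)*(-5))*(-2)) = 5*((7*(-5))*(-2)) = 5*(-35*(-2)) = 5*70 = 350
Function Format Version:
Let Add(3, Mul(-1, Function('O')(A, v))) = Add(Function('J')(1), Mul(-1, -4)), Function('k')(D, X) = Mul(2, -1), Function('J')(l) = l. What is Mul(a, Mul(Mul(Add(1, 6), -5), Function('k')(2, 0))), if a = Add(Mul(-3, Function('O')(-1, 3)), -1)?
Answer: 350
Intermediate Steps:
Function('k')(D, X) = -2
Function('O')(A, v) = -2 (Function('O')(A, v) = Add(3, Mul(-1, Add(1, Mul(-1, -4)))) = Add(3, Mul(-1, Add(1, 4))) = Add(3, Mul(-1, 5)) = Add(3, -5) = -2)
a = 5 (a = Add(Mul(-3, -2), -1) = Add(6, -1) = 5)
Mul(a, Mul(Mul(Add(1, 6), -5), Function('k')(2, 0))) = Mul(5, Mul(Mul(Add(1, 6), -5), -2)) = Mul(5, Mul(Mul(7, -5), -2)) = Mul(5, Mul(-35, -2)) = Mul(5, 70) = 350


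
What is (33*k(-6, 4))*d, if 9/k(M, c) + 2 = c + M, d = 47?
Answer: -13959/4 ≈ -3489.8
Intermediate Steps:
k(M, c) = 9/(-2 + M + c) (k(M, c) = 9/(-2 + (c + M)) = 9/(-2 + (M + c)) = 9/(-2 + M + c))
(33*k(-6, 4))*d = (33*(9/(-2 - 6 + 4)))*47 = (33*(9/(-4)))*47 = (33*(9*(-¼)))*47 = (33*(-9/4))*47 = -297/4*47 = -13959/4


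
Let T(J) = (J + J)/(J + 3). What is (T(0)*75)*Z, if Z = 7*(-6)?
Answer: 0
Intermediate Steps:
T(J) = 2*J/(3 + J) (T(J) = (2*J)/(3 + J) = 2*J/(3 + J))
Z = -42
(T(0)*75)*Z = ((2*0/(3 + 0))*75)*(-42) = ((2*0/3)*75)*(-42) = ((2*0*(1/3))*75)*(-42) = (0*75)*(-42) = 0*(-42) = 0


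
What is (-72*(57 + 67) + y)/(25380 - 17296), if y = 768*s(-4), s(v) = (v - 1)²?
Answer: 2568/2021 ≈ 1.2707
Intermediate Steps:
s(v) = (-1 + v)²
y = 19200 (y = 768*(-1 - 4)² = 768*(-5)² = 768*25 = 19200)
(-72*(57 + 67) + y)/(25380 - 17296) = (-72*(57 + 67) + 19200)/(25380 - 17296) = (-72*124 + 19200)/8084 = (-8928 + 19200)*(1/8084) = 10272*(1/8084) = 2568/2021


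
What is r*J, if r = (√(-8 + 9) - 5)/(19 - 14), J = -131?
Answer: 524/5 ≈ 104.80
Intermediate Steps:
r = -⅘ (r = (√1 - 5)/5 = (1 - 5)*(⅕) = -4*⅕ = -⅘ ≈ -0.80000)
r*J = -⅘*(-131) = 524/5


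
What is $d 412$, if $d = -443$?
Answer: $-182516$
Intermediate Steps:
$d 412 = \left(-443\right) 412 = -182516$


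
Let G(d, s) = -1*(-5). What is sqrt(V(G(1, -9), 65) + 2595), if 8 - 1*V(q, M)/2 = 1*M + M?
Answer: sqrt(2351) ≈ 48.487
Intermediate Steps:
G(d, s) = 5
V(q, M) = 16 - 4*M (V(q, M) = 16 - 2*(1*M + M) = 16 - 2*(M + M) = 16 - 4*M)
sqrt(V(G(1, -9), 65) + 2595) = sqrt((16 - 4*65) + 2595) = sqrt((16 - 260) + 2595) = sqrt(-244 + 2595) = sqrt(2351)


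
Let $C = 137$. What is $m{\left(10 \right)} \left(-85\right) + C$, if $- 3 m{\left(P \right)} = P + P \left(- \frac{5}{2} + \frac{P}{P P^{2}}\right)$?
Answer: $- \frac{1711}{6} \approx -285.17$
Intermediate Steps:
$m{\left(P \right)} = - \frac{P}{3} - \frac{P \left(- \frac{5}{2} + \frac{1}{P^{2}}\right)}{3}$ ($m{\left(P \right)} = - \frac{P + P \left(- \frac{5}{2} + \frac{P}{P P^{2}}\right)}{3} = - \frac{P + P \left(\left(-5\right) \frac{1}{2} + \frac{P}{P^{3}}\right)}{3} = - \frac{P + P \left(- \frac{5}{2} + \frac{P}{P^{3}}\right)}{3} = - \frac{P + P \left(- \frac{5}{2} + \frac{1}{P^{2}}\right)}{3} = - \frac{P}{3} - \frac{P \left(- \frac{5}{2} + \frac{1}{P^{2}}\right)}{3}$)
$m{\left(10 \right)} \left(-85\right) + C = \left(\frac{1}{2} \cdot 10 - \frac{1}{3 \cdot 10}\right) \left(-85\right) + 137 = \left(5 - \frac{1}{30}\right) \left(-85\right) + 137 = \frac{149}{30} \left(-85\right) + 137 = - \frac{2533}{6} + 137 = - \frac{1711}{6}$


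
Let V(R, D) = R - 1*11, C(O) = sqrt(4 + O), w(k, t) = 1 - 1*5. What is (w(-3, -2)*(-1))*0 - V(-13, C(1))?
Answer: 24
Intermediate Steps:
w(k, t) = -4 (w(k, t) = 1 - 5 = -4)
V(R, D) = -11 + R (V(R, D) = R - 11 = -11 + R)
(w(-3, -2)*(-1))*0 - V(-13, C(1)) = -4*(-1)*0 - (-11 - 13) = 4*0 - 1*(-24) = 0 + 24 = 24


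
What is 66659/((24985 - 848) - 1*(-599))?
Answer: 66659/24736 ≈ 2.6948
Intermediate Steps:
66659/((24985 - 848) - 1*(-599)) = 66659/(24137 + 599) = 66659/24736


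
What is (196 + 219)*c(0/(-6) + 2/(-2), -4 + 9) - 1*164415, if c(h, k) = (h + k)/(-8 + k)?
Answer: -494905/3 ≈ -1.6497e+5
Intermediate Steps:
c(h, k) = (h + k)/(-8 + k)
(196 + 219)*c(0/(-6) + 2/(-2), -4 + 9) - 1*164415 = (196 + 219)*(((0/(-6) + 2/(-2)) + (-4 + 9))/(-8 + (-4 + 9))) - 1*164415 = 415*(((0*(-⅙) + 2*(-½)) + 5)/(-8 + 5)) - 164415 = 415*(((0 - 1) + 5)/(-3)) - 164415 = 415*(-(-1 + 5)/3) - 164415 = 415*(-⅓*4) - 164415 = 415*(-4/3) - 164415 = -1660/3 - 164415 = -494905/3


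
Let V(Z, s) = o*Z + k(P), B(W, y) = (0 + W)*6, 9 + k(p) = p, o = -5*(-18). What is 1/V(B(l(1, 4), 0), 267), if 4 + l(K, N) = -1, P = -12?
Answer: -1/2721 ≈ -0.00036751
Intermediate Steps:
l(K, N) = -5 (l(K, N) = -4 - 1 = -5)
o = 90
k(p) = -9 + p
B(W, y) = 6*W (B(W, y) = W*6 = 6*W)
V(Z, s) = -21 + 90*Z (V(Z, s) = 90*Z + (-9 - 12) = 90*Z - 21 = -21 + 90*Z)
1/V(B(l(1, 4), 0), 267) = 1/(-21 + 90*(6*(-5))) = 1/(-21 + 90*(-30)) = 1/(-21 - 2700) = 1/(-2721) = -1/2721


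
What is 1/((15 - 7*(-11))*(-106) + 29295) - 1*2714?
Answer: -53039701/19543 ≈ -2714.0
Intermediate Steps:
1/((15 - 7*(-11))*(-106) + 29295) - 1*2714 = 1/((15 + 77)*(-106) + 29295) - 2714 = 1/(92*(-106) + 29295) - 2714 = 1/(-9752 + 29295) - 2714 = 1/19543 - 2714 = -53039701/19543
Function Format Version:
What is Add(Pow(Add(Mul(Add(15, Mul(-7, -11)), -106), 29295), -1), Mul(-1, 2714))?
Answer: Rational(-53039701, 19543) ≈ -2714.0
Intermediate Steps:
Add(Pow(Add(Mul(Add(15, Mul(-7, -11)), -106), 29295), -1), Mul(-1, 2714)) = Add(Pow(Add(Mul(Add(15, 77), -106), 29295), -1), -2714) = Add(Pow(Add(Mul(92, -106), 29295), -1), -2714) = Add(Pow(Add(-9752, 29295), -1), -2714) = Add(Pow(19543, -1), -2714) = Add(Rational(1, 19543), -2714) = Rational(-53039701, 19543)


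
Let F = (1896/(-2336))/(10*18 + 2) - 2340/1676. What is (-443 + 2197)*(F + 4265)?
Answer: 83261502558869/11133668 ≈ 7.4784e+6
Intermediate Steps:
F = -31188543/22267336 (F = (1896*(-1/2336))/(180 + 2) - 2340*1/1676 = -237/292/182 - 585/419 = -237/292*1/182 - 585/419 = -237/53144 - 585/419 = -31188543/22267336 ≈ -1.4006)
(-443 + 2197)*(F + 4265) = (-443 + 2197)*(-31188543/22267336 + 4265) = 1754*(94938999497/22267336) = 83261502558869/11133668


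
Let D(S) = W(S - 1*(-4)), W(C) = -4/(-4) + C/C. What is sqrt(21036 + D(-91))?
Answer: sqrt(21038) ≈ 145.04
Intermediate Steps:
W(C) = 2 (W(C) = -4*(-1/4) + 1 = 1 + 1 = 2)
D(S) = 2
sqrt(21036 + D(-91)) = sqrt(21036 + 2) = sqrt(21038)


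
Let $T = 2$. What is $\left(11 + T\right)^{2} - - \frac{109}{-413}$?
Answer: $\frac{69688}{413} \approx 168.74$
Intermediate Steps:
$\left(11 + T\right)^{2} - - \frac{109}{-413} = \left(11 + 2\right)^{2} - - \frac{109}{-413} = 13^{2} - \left(-109\right) \left(- \frac{1}{413}\right) = 169 - \frac{109}{413} = \frac{69688}{413}$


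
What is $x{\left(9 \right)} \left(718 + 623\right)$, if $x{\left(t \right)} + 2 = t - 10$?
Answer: $-4023$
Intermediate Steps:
$x{\left(t \right)} = -12 + t$ ($x{\left(t \right)} = -2 + \left(t - 10\right) = -2 + \left(-10 + t\right) = -12 + t$)
$x{\left(9 \right)} \left(718 + 623\right) = \left(-12 + 9\right) \left(718 + 623\right) = \left(-3\right) 1341 = -4023$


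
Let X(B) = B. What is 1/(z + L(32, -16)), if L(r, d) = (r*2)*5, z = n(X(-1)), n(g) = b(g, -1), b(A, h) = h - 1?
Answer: 1/318 ≈ 0.0031447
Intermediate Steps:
b(A, h) = -1 + h
n(g) = -2 (n(g) = -1 - 1 = -2)
z = -2
L(r, d) = 10*r (L(r, d) = (2*r)*5 = 10*r)
1/(z + L(32, -16)) = 1/(-2 + 10*32) = 1/(-2 + 320) = 1/318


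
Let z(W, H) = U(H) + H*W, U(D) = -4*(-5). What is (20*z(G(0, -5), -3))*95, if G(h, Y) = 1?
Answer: 32300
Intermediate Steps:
U(D) = 20
z(W, H) = 20 + H*W
(20*z(G(0, -5), -3))*95 = (20*(20 - 3*1))*95 = (20*(20 - 3))*95 = (20*17)*95 = 340*95 = 32300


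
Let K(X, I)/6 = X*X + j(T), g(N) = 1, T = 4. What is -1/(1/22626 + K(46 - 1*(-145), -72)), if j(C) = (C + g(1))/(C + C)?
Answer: -45252/9905198969 ≈ -4.5685e-6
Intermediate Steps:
j(C) = (1 + C)/(2*C) (j(C) = (C + 1)/(C + C) = (1 + C)/((2*C)) = (1 + C)*(1/(2*C)) = (1 + C)/(2*C))
K(X, I) = 15/4 + 6*X**2 (K(X, I) = 6*(X*X + (1/2)*(1 + 4)/4) = 6*(X**2 + (1/2)*(1/4)*5) = 6*(X**2 + 5/8) = 6*(5/8 + X**2) = 15/4 + 6*X**2)
-1/(1/22626 + K(46 - 1*(-145), -72)) = -1/(1/22626 + (15/4 + 6*(46 - 1*(-145))**2)) = -1/(1/22626 + (15/4 + 6*(46 + 145)**2)) = -1/(1/22626 + (15/4 + 6*191**2)) = -1/(1/22626 + (15/4 + 6*36481)) = -1/(1/22626 + (15/4 + 218886)) = -1/(1/22626 + 875559/4) = -1/9905198969/45252 = -1*45252/9905198969 = -45252/9905198969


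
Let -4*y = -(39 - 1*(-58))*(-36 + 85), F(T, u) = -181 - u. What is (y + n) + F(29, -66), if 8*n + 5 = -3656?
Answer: 4925/8 ≈ 615.63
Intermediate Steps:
n = -3661/8 (n = -5/8 + (⅛)*(-3656) = -5/8 - 457 = -3661/8 ≈ -457.63)
y = 4753/4 (y = -(-1)*(39 - 1*(-58))*(-36 + 85)/4 = -(-1)*(39 + 58)*49/4 = -(-1)*97*49/4 = -(-1)*4753/4 = -¼*(-4753) = 4753/4 ≈ 1188.3)
(y + n) + F(29, -66) = (4753/4 - 3661/8) + (-181 - 1*(-66)) = 5845/8 + (-181 + 66) = 5845/8 - 115 = 4925/8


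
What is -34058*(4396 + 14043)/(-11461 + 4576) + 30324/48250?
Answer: 3030098982224/33220125 ≈ 91213.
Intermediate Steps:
-34058*(4396 + 14043)/(-11461 + 4576) + 30324/48250 = -34058/((-6885/18439)) + 30324*(1/48250) = -34058/((-6885*1/18439)) + 15162/24125 = -34058/(-6885/18439) + 15162/24125 = -34058*(-18439/6885) + 15162/24125 = 627995462/6885 + 15162/24125 = 3030098982224/33220125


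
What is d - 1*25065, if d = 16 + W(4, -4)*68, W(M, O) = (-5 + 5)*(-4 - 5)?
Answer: -25049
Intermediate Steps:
W(M, O) = 0 (W(M, O) = 0*(-9) = 0)
d = 16 (d = 16 + 0*68 = 16 + 0 = 16)
d - 1*25065 = 16 - 1*25065 = 16 - 25065 = -25049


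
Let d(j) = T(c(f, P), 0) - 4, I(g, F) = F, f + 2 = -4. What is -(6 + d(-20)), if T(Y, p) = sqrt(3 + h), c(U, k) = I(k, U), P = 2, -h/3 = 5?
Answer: -2 - 2*I*sqrt(3) ≈ -2.0 - 3.4641*I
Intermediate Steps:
h = -15 (h = -3*5 = -15)
f = -6 (f = -2 - 4 = -6)
c(U, k) = U
T(Y, p) = 2*I*sqrt(3) (T(Y, p) = sqrt(3 - 15) = sqrt(-12) = 2*I*sqrt(3))
d(j) = -4 + 2*I*sqrt(3) (d(j) = 2*I*sqrt(3) - 4 = -4 + 2*I*sqrt(3))
-(6 + d(-20)) = -(6 + (-4 + 2*I*sqrt(3))) = -(2 + 2*I*sqrt(3)) = -2 - 2*I*sqrt(3)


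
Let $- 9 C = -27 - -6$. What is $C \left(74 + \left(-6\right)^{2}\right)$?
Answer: $\frac{770}{3} \approx 256.67$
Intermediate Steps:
$C = \frac{7}{3}$ ($C = - \frac{-27 - -6}{9} = - \frac{-27 + 6}{9} = \left(- \frac{1}{9}\right) \left(-21\right) = \frac{7}{3} \approx 2.3333$)
$C \left(74 + \left(-6\right)^{2}\right) = \frac{7 \left(74 + \left(-6\right)^{2}\right)}{3} = \frac{7 \left(74 + 36\right)}{3} = \frac{7}{3} \cdot 110 = \frac{770}{3}$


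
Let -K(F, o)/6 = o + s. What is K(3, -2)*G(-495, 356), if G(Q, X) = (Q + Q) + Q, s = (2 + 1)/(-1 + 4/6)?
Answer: -98010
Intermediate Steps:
s = -9 (s = 3/(-1 + 4*(⅙)) = 3/(-1 + ⅔) = 3/(-⅓) = 3*(-3) = -9)
G(Q, X) = 3*Q (G(Q, X) = 2*Q + Q = 3*Q)
K(F, o) = 54 - 6*o (K(F, o) = -6*(o - 9) = -6*(-9 + o) = 54 - 6*o)
K(3, -2)*G(-495, 356) = (54 - 6*(-2))*(3*(-495)) = (54 + 12)*(-1485) = 66*(-1485) = -98010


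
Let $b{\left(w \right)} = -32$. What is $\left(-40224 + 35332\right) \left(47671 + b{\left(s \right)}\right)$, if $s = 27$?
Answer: $-233049988$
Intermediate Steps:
$\left(-40224 + 35332\right) \left(47671 + b{\left(s \right)}\right) = \left(-40224 + 35332\right) \left(47671 - 32\right) = \left(-4892\right) 47639 = -233049988$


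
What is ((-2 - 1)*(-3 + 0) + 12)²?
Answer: 441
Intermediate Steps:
((-2 - 1)*(-3 + 0) + 12)² = (-3*(-3) + 12)² = (9 + 12)² = 21² = 441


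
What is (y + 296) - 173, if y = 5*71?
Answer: 478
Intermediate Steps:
y = 355
(y + 296) - 173 = (355 + 296) - 173 = 651 - 173 = 478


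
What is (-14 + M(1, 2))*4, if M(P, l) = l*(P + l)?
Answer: -32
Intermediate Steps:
(-14 + M(1, 2))*4 = (-14 + 2*(1 + 2))*4 = (-14 + 2*3)*4 = (-14 + 6)*4 = -8*4 = -32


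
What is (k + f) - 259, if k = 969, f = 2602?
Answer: 3312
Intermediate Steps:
(k + f) - 259 = (969 + 2602) - 259 = 3571 - 259 = 3312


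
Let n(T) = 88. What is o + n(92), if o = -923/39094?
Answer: 3439349/39094 ≈ 87.976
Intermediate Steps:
o = -923/39094 (o = -923*1/39094 = -923/39094 ≈ -0.023610)
o + n(92) = -923/39094 + 88 = 3439349/39094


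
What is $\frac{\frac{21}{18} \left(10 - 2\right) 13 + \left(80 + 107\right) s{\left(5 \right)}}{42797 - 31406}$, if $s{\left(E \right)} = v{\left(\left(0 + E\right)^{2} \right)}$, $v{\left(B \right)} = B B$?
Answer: $\frac{350989}{34173} \approx 10.271$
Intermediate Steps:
$v{\left(B \right)} = B^{2}$
$s{\left(E \right)} = E^{4}$ ($s{\left(E \right)} = \left(\left(0 + E\right)^{2}\right)^{2} = \left(E^{2}\right)^{2} = E^{4}$)
$\frac{\frac{21}{18} \left(10 - 2\right) 13 + \left(80 + 107\right) s{\left(5 \right)}}{42797 - 31406} = \frac{\frac{21}{18} \left(10 - 2\right) 13 + \left(80 + 107\right) 5^{4}}{42797 - 31406} = \frac{21 \cdot \frac{1}{18} \left(10 - 2\right) 13 + 187 \cdot 625}{11391} = \left(\frac{7}{6} \cdot 8 \cdot 13 + 116875\right) \frac{1}{11391} = \left(\frac{28}{3} \cdot 13 + 116875\right) \frac{1}{11391} = \left(\frac{364}{3} + 116875\right) \frac{1}{11391} = \frac{350989}{3} \cdot \frac{1}{11391} = \frac{350989}{34173}$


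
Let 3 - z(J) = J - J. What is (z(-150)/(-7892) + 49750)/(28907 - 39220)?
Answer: -392626997/81390196 ≈ -4.8240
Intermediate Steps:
z(J) = 3 (z(J) = 3 - (J - J) = 3 - 1*0 = 3 + 0 = 3)
(z(-150)/(-7892) + 49750)/(28907 - 39220) = (3/(-7892) + 49750)/(28907 - 39220) = (3*(-1/7892) + 49750)/(-10313) = (-3/7892 + 49750)*(-1/10313) = (392626997/7892)*(-1/10313) = -392626997/81390196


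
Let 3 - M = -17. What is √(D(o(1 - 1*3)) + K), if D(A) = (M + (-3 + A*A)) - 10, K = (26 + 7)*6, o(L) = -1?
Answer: √206 ≈ 14.353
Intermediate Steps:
M = 20 (M = 3 - 1*(-17) = 3 + 17 = 20)
K = 198 (K = 33*6 = 198)
D(A) = 7 + A² (D(A) = (20 + (-3 + A*A)) - 10 = (20 + (-3 + A²)) - 10 = (17 + A²) - 10 = 7 + A²)
√(D(o(1 - 1*3)) + K) = √((7 + (-1)²) + 198) = √((7 + 1) + 198) = √(8 + 198) = √206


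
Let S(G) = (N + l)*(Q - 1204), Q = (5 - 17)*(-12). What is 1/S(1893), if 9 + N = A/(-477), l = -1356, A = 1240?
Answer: 9/13046900 ≈ 6.8982e-7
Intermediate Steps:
N = -5533/477 (N = -9 + 1240/(-477) = -9 + 1240*(-1/477) = -9 - 1240/477 = -5533/477 ≈ -11.600)
Q = 144 (Q = -12*(-12) = 144)
S(G) = 13046900/9 (S(G) = (-5533/477 - 1356)*(144 - 1204) = -652345/477*(-1060) = 13046900/9)
1/S(1893) = 1/(13046900/9) = 9/13046900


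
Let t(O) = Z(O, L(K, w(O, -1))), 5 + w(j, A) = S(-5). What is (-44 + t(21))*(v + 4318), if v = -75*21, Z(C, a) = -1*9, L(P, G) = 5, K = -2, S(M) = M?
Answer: -145379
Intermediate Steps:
w(j, A) = -10 (w(j, A) = -5 - 5 = -10)
Z(C, a) = -9
v = -1575
t(O) = -9
(-44 + t(21))*(v + 4318) = (-44 - 9)*(-1575 + 4318) = -53*2743 = -145379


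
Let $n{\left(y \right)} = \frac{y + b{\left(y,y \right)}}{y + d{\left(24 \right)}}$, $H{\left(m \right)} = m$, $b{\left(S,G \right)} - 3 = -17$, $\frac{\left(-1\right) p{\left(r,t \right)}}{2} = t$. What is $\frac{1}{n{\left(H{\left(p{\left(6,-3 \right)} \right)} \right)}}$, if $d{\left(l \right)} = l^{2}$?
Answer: $- \frac{291}{4} \approx -72.75$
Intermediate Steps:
$p{\left(r,t \right)} = - 2 t$
$b{\left(S,G \right)} = -14$ ($b{\left(S,G \right)} = 3 - 17 = -14$)
$n{\left(y \right)} = \frac{-14 + y}{576 + y}$ ($n{\left(y \right)} = \frac{y - 14}{y + 24^{2}} = \frac{-14 + y}{y + 576} = \frac{-14 + y}{576 + y}$)
$\frac{1}{n{\left(H{\left(p{\left(6,-3 \right)} \right)} \right)}} = \frac{1}{\frac{1}{576 - -6} \left(-14 - -6\right)} = \frac{1}{\frac{1}{576 + 6} \left(-14 + 6\right)} = \frac{1}{\frac{1}{582} \left(-8\right)} = \frac{1}{- \frac{4}{291}} = - \frac{291}{4}$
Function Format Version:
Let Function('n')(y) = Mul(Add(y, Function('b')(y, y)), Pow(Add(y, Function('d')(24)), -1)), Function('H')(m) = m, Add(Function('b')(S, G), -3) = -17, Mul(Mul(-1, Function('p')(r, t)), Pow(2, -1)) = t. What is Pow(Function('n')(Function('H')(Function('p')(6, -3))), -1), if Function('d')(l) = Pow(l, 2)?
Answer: Rational(-291, 4) ≈ -72.750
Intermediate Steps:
Function('p')(r, t) = Mul(-2, t)
Function('b')(S, G) = -14 (Function('b')(S, G) = Add(3, -17) = -14)
Function('n')(y) = Mul(Pow(Add(576, y), -1), Add(-14, y)) (Function('n')(y) = Mul(Add(y, -14), Pow(Add(y, Pow(24, 2)), -1)) = Mul(Add(-14, y), Pow(Add(y, 576), -1)) = Mul(Add(-14, y), Pow(Add(576, y), -1)) = Mul(Pow(Add(576, y), -1), Add(-14, y)))
Pow(Function('n')(Function('H')(Function('p')(6, -3))), -1) = Pow(Mul(Pow(Add(576, Mul(-2, -3)), -1), Add(-14, Mul(-2, -3))), -1) = Pow(Mul(Pow(Add(576, 6), -1), Add(-14, 6)), -1) = Pow(Mul(Pow(582, -1), -8), -1) = Pow(Mul(Rational(1, 582), -8), -1) = Pow(Rational(-4, 291), -1) = Rational(-291, 4)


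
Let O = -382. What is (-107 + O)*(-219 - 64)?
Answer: 138387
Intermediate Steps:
(-107 + O)*(-219 - 64) = (-107 - 382)*(-219 - 64) = -489*(-283) = 138387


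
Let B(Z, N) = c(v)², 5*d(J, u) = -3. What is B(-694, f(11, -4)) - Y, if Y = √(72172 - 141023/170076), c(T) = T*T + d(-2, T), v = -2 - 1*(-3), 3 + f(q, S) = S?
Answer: 4/25 - √521903039179431/85038 ≈ -268.49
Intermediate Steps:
d(J, u) = -⅗ (d(J, u) = (⅕)*(-3) = -⅗)
f(q, S) = -3 + S
v = 1 (v = -2 + 3 = 1)
c(T) = -⅗ + T² (c(T) = T*T - ⅗ = T² - ⅗ = -⅗ + T²)
B(Z, N) = 4/25 (B(Z, N) = (-⅗ + 1²)² = (-⅗ + 1)² = (⅖)² = 4/25)
Y = √521903039179431/85038 (Y = √(72172 - 141023*1/170076) = √(72172 - 141023/170076) = √(12274584049/170076) = √521903039179431/85038 ≈ 268.65)
B(-694, f(11, -4)) - Y = 4/25 - √521903039179431/85038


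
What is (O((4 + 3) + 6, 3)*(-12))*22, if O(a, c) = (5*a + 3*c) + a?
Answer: -22968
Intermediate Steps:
O(a, c) = 3*c + 6*a (O(a, c) = (3*c + 5*a) + a = 3*c + 6*a)
(O((4 + 3) + 6, 3)*(-12))*22 = ((3*3 + 6*((4 + 3) + 6))*(-12))*22 = ((9 + 6*(7 + 6))*(-12))*22 = ((9 + 6*13)*(-12))*22 = ((9 + 78)*(-12))*22 = (87*(-12))*22 = -1044*22 = -22968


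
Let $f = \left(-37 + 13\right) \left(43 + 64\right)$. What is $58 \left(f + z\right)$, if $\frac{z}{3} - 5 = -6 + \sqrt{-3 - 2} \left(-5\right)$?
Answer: $-149118 - 870 i \sqrt{5} \approx -1.4912 \cdot 10^{5} - 1945.4 i$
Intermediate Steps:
$f = -2568$ ($f = \left(-24\right) 107 = -2568$)
$z = -3 - 15 i \sqrt{5}$ ($z = 15 + 3 \left(-6 + \sqrt{-3 - 2} \left(-5\right)\right) = 15 + 3 \left(-6 + \sqrt{-5} \left(-5\right)\right) = 15 + 3 \left(-6 + i \sqrt{5} \left(-5\right)\right) = 15 + 3 \left(-6 - 5 i \sqrt{5}\right) = 15 - \left(18 + 15 i \sqrt{5}\right) = -3 - 15 i \sqrt{5} \approx -3.0 - 33.541 i$)
$58 \left(f + z\right) = 58 \left(-2568 - \left(3 + 15 i \sqrt{5}\right)\right) = 58 \left(-2571 - 15 i \sqrt{5}\right) = -149118 - 870 i \sqrt{5}$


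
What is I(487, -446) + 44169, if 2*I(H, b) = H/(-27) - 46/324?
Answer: 14307811/324 ≈ 44160.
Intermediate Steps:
I(H, b) = -23/324 - H/54 (I(H, b) = (H/(-27) - 46/324)/2 = (H*(-1/27) - 46*1/324)/2 = (-H/27 - 23/162)/2 = (-23/162 - H/27)/2 = -23/324 - H/54)
I(487, -446) + 44169 = (-23/324 - 1/54*487) + 44169 = (-23/324 - 487/54) + 44169 = -2945/324 + 44169 = 14307811/324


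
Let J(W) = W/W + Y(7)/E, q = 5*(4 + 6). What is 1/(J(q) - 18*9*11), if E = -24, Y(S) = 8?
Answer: -3/5344 ≈ -0.00056138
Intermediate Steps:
q = 50 (q = 5*10 = 50)
J(W) = ⅔ (J(W) = W/W + 8/(-24) = 1 + 8*(-1/24) = 1 - ⅓ = ⅔)
1/(J(q) - 18*9*11) = 1/(⅔ - 18*9*11) = 1/(⅔ - 162*11) = 1/(⅔ - 1782) = 1/(-5344/3) = -3/5344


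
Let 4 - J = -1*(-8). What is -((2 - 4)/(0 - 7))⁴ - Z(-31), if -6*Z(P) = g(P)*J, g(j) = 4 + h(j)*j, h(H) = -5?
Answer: -254522/2401 ≈ -106.01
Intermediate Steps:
J = -4 (J = 4 - (-1)*(-8) = 4 - 1*8 = 4 - 8 = -4)
g(j) = 4 - 5*j
Z(P) = 8/3 - 10*P/3 (Z(P) = -(4 - 5*P)*(-4)/6 = -(-16 + 20*P)/6 = 8/3 - 10*P/3)
-((2 - 4)/(0 - 7))⁴ - Z(-31) = -((2 - 4)/(0 - 7))⁴ - (8/3 - 10/3*(-31)) = -(-2/(-7))⁴ - (8/3 + 310/3) = -(-2*(-⅐))⁴ - 1*106 = -(2/7)⁴ - 106 = -1*16/2401 - 106 = -16/2401 - 106 = -254522/2401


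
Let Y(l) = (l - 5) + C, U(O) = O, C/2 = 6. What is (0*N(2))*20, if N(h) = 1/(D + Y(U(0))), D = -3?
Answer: 0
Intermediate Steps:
C = 12 (C = 2*6 = 12)
Y(l) = 7 + l (Y(l) = (l - 5) + 12 = (-5 + l) + 12 = 7 + l)
N(h) = ¼ (N(h) = 1/(-3 + (7 + 0)) = 1/(-3 + 7) = 1/4 = ¼)
(0*N(2))*20 = (0*(¼))*20 = 0*20 = 0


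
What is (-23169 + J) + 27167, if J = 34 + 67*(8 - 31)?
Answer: 2491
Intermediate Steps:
J = -1507 (J = 34 + 67*(-23) = 34 - 1541 = -1507)
(-23169 + J) + 27167 = (-23169 - 1507) + 27167 = -24676 + 27167 = 2491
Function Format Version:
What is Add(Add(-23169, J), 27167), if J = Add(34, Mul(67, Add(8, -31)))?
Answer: 2491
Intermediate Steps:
J = -1507 (J = Add(34, Mul(67, -23)) = Add(34, -1541) = -1507)
Add(Add(-23169, J), 27167) = Add(Add(-23169, -1507), 27167) = Add(-24676, 27167) = 2491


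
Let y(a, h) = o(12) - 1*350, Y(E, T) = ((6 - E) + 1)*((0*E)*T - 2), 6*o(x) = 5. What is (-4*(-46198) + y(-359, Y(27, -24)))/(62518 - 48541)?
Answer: 1106657/83862 ≈ 13.196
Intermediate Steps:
o(x) = ⅚ (o(x) = (⅙)*5 = ⅚)
Y(E, T) = -14 + 2*E (Y(E, T) = (7 - E)*(0*T - 2) = (7 - E)*(0 - 2) = (7 - E)*(-2) = -14 + 2*E)
y(a, h) = -2095/6 (y(a, h) = ⅚ - 1*350 = ⅚ - 350 = -2095/6)
(-4*(-46198) + y(-359, Y(27, -24)))/(62518 - 48541) = (-4*(-46198) - 2095/6)/(62518 - 48541) = (184792 - 2095/6)/13977 = (1106657/6)*(1/13977) = 1106657/83862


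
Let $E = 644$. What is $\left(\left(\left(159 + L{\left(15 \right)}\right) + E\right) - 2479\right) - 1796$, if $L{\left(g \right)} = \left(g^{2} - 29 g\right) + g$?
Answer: $-3667$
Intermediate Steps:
$L{\left(g \right)} = g^{2} - 28 g$
$\left(\left(\left(159 + L{\left(15 \right)}\right) + E\right) - 2479\right) - 1796 = \left(\left(\left(159 + 15 \left(-28 + 15\right)\right) + 644\right) - 2479\right) - 1796 = \left(\left(\left(159 + 15 \left(-13\right)\right) + 644\right) - 2479\right) - 1796 = \left(\left(\left(159 - 195\right) + 644\right) - 2479\right) - 1796 = \left(\left(-36 + 644\right) - 2479\right) - 1796 = \left(608 - 2479\right) - 1796 = -1871 - 1796 = -3667$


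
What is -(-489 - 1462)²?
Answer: -3806401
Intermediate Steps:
-(-489 - 1462)² = -1*(-1951)² = -1*3806401 = -3806401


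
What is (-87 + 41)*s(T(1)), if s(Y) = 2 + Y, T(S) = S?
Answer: -138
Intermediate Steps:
(-87 + 41)*s(T(1)) = (-87 + 41)*(2 + 1) = -46*3 = -138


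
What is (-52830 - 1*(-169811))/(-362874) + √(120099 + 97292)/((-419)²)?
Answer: -116981/362874 + √217391/175561 ≈ -0.31972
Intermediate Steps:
(-52830 - 1*(-169811))/(-362874) + √(120099 + 97292)/((-419)²) = (-52830 + 169811)*(-1/362874) + √217391/175561 = 116981*(-1/362874) + √217391*(1/175561) = -116981/362874 + √217391/175561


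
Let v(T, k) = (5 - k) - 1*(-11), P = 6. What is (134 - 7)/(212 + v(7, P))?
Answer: 127/222 ≈ 0.57207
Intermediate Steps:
v(T, k) = 16 - k (v(T, k) = (5 - k) + 11 = 16 - k)
(134 - 7)/(212 + v(7, P)) = (134 - 7)/(212 + (16 - 1*6)) = 127/(212 + (16 - 6)) = 127/(212 + 10) = 127/222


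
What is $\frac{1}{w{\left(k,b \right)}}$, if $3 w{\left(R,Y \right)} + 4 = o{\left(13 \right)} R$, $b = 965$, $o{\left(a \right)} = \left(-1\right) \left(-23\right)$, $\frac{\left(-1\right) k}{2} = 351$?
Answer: $- \frac{3}{16150} \approx -0.00018576$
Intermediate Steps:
$k = -702$ ($k = \left(-2\right) 351 = -702$)
$o{\left(a \right)} = 23$
$w{\left(R,Y \right)} = - \frac{4}{3} + \frac{23 R}{3}$
$\frac{1}{w{\left(k,b \right)}} = \frac{1}{- \frac{4}{3} + \frac{23}{3} \left(-702\right)} = \frac{1}{- \frac{4}{3} - 5382} = \frac{1}{- \frac{16150}{3}} = - \frac{3}{16150}$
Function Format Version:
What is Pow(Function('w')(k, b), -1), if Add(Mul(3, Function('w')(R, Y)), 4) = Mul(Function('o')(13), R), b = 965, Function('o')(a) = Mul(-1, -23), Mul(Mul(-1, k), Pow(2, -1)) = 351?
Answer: Rational(-3, 16150) ≈ -0.00018576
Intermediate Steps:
k = -702 (k = Mul(-2, 351) = -702)
Function('o')(a) = 23
Function('w')(R, Y) = Add(Rational(-4, 3), Mul(Rational(23, 3), R)) (Function('w')(R, Y) = Add(Rational(-4, 3), Mul(Rational(1, 3), Mul(23, R))) = Add(Rational(-4, 3), Mul(Rational(23, 3), R)))
Pow(Function('w')(k, b), -1) = Pow(Add(Rational(-4, 3), Mul(Rational(23, 3), -702)), -1) = Pow(Add(Rational(-4, 3), -5382), -1) = Pow(Rational(-16150, 3), -1) = Rational(-3, 16150)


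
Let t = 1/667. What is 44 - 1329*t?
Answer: 28019/667 ≈ 42.008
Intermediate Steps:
t = 1/667 ≈ 0.0014993
44 - 1329*t = 44 - 1329*1/667 = 44 - 1329/667 = 28019/667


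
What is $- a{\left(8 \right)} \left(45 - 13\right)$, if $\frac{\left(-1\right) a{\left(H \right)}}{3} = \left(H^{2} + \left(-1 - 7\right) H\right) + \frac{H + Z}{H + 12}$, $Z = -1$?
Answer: $\frac{168}{5} \approx 33.6$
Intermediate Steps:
$a{\left(H \right)} = - 3 H^{2} + 24 H - \frac{3 \left(-1 + H\right)}{12 + H}$ ($a{\left(H \right)} = - 3 \left(\left(H^{2} + \left(-1 - 7\right) H\right) + \frac{H - 1}{H + 12}\right) = - 3 \left(\left(H^{2} + \left(-1 - 7\right) H\right) + \frac{-1 + H}{12 + H}\right) = - 3 \left(\left(H^{2} - 8 H\right) + \frac{-1 + H}{12 + H}\right) = - 3 \left(H^{2} - 8 H + \frac{-1 + H}{12 + H}\right) = - 3 H^{2} + 24 H - \frac{3 \left(-1 + H\right)}{12 + H}$)
$- a{\left(8 \right)} \left(45 - 13\right) = - \frac{3 \left(1 - 8^{3} - 4 \cdot 8^{2} + 95 \cdot 8\right)}{12 + 8} \left(45 - 13\right) = - \frac{3 \left(1 - 512 - 256 + 760\right)}{20} \left(45 - 13\right) = - 3 \cdot \frac{1}{20} \left(1 - 512 - 256 + 760\right) \left(45 - 13\right) = - 3 \cdot \frac{1}{20} \left(-7\right) 32 = - \frac{\left(-21\right) 32}{20} = \left(-1\right) \left(- \frac{168}{5}\right) = \frac{168}{5}$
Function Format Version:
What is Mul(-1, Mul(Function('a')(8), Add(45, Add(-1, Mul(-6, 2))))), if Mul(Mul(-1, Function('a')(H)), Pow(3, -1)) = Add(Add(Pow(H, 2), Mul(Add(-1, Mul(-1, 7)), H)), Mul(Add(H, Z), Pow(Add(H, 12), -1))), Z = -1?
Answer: Rational(168, 5) ≈ 33.600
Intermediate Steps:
Function('a')(H) = Add(Mul(-3, Pow(H, 2)), Mul(24, H), Mul(-3, Pow(Add(12, H), -1), Add(-1, H))) (Function('a')(H) = Mul(-3, Add(Add(Pow(H, 2), Mul(Add(-1, Mul(-1, 7)), H)), Mul(Add(H, -1), Pow(Add(H, 12), -1)))) = Mul(-3, Add(Add(Pow(H, 2), Mul(Add(-1, -7), H)), Mul(Add(-1, H), Pow(Add(12, H), -1)))) = Mul(-3, Add(Add(Pow(H, 2), Mul(-8, H)), Mul(Pow(Add(12, H), -1), Add(-1, H)))) = Mul(-3, Add(Pow(H, 2), Mul(-8, H), Mul(Pow(Add(12, H), -1), Add(-1, H)))) = Add(Mul(-3, Pow(H, 2)), Mul(24, H), Mul(-3, Pow(Add(12, H), -1), Add(-1, H))))
Mul(-1, Mul(Function('a')(8), Add(45, Add(-1, Mul(-6, 2))))) = Mul(-1, Mul(Mul(3, Pow(Add(12, 8), -1), Add(1, Mul(-1, Pow(8, 3)), Mul(-4, Pow(8, 2)), Mul(95, 8))), Add(45, Add(-1, Mul(-6, 2))))) = Mul(-1, Mul(Mul(3, Pow(20, -1), Add(1, Mul(-1, 512), Mul(-4, 64), 760)), Add(45, Add(-1, -12)))) = Mul(-1, Mul(Mul(3, Rational(1, 20), Add(1, -512, -256, 760)), Add(45, -13))) = Mul(-1, Mul(Mul(3, Rational(1, 20), -7), 32)) = Mul(-1, Mul(Rational(-21, 20), 32)) = Mul(-1, Rational(-168, 5)) = Rational(168, 5)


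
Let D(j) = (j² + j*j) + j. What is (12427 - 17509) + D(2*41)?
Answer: 8448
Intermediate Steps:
D(j) = j + 2*j² (D(j) = (j² + j²) + j = 2*j² + j = j + 2*j²)
(12427 - 17509) + D(2*41) = (12427 - 17509) + (2*41)*(1 + 2*(2*41)) = -5082 + 82*(1 + 2*82) = -5082 + 82*(1 + 164) = -5082 + 82*165 = -5082 + 13530 = 8448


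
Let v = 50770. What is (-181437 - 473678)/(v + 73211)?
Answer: -655115/123981 ≈ -5.2840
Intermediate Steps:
(-181437 - 473678)/(v + 73211) = (-181437 - 473678)/(50770 + 73211) = -655115/123981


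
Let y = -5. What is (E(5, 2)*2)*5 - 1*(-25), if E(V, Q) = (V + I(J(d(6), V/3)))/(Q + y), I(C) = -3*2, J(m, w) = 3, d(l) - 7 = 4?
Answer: 85/3 ≈ 28.333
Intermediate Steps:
d(l) = 11 (d(l) = 7 + 4 = 11)
I(C) = -6
E(V, Q) = (-6 + V)/(-5 + Q) (E(V, Q) = (V - 6)/(Q - 5) = (-6 + V)/(-5 + Q))
(E(5, 2)*2)*5 - 1*(-25) = (((-6 + 5)/(-5 + 2))*2)*5 - 1*(-25) = ((-1/(-3))*2)*5 + 25 = (-1/3*(-1)*2)*5 + 25 = ((1/3)*2)*5 + 25 = (2/3)*5 + 25 = 10/3 + 25 = 85/3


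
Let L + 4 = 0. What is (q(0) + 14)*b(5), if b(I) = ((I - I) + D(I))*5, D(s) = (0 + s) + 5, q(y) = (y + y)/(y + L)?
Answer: 700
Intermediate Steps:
L = -4 (L = -4 + 0 = -4)
q(y) = 2*y/(-4 + y) (q(y) = (y + y)/(y - 4) = (2*y)/(-4 + y) = 2*y/(-4 + y))
D(s) = 5 + s (D(s) = s + 5 = 5 + s)
b(I) = 25 + 5*I (b(I) = ((I - I) + (5 + I))*5 = (0 + (5 + I))*5 = (5 + I)*5 = 25 + 5*I)
(q(0) + 14)*b(5) = (2*0/(-4 + 0) + 14)*(25 + 5*5) = (2*0/(-4) + 14)*(25 + 25) = (2*0*(-1/4) + 14)*50 = (0 + 14)*50 = 14*50 = 700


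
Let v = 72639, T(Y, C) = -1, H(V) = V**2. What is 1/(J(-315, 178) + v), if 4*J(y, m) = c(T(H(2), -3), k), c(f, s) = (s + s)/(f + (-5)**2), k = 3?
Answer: 16/1162225 ≈ 1.3767e-5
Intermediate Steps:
c(f, s) = 2*s/(25 + f) (c(f, s) = (2*s)/(f + 25) = (2*s)/(25 + f) = 2*s/(25 + f))
J(y, m) = 1/16 (J(y, m) = (2*3/(25 - 1))/4 = (2*3/24)/4 = (2*3*(1/24))/4 = (1/4)*(1/4) = 1/16)
1/(J(-315, 178) + v) = 1/(1/16 + 72639) = 1/(1162225/16) = 16/1162225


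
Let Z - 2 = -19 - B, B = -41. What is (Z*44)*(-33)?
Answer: -34848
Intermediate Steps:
Z = 24 (Z = 2 + (-19 - 1*(-41)) = 2 + (-19 + 41) = 2 + 22 = 24)
(Z*44)*(-33) = (24*44)*(-33) = 1056*(-33) = -34848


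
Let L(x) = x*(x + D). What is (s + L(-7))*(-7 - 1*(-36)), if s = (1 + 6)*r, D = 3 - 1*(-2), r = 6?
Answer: 1624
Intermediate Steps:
D = 5 (D = 3 + 2 = 5)
L(x) = x*(5 + x) (L(x) = x*(x + 5) = x*(5 + x))
s = 42 (s = (1 + 6)*6 = 7*6 = 42)
(s + L(-7))*(-7 - 1*(-36)) = (42 - 7*(5 - 7))*(-7 - 1*(-36)) = (42 - 7*(-2))*(-7 + 36) = (42 + 14)*29 = 56*29 = 1624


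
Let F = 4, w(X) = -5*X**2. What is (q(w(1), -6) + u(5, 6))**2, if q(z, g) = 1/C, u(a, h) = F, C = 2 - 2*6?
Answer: 1521/100 ≈ 15.210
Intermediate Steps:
C = -10 (C = 2 - 12 = -10)
u(a, h) = 4
q(z, g) = -1/10 (q(z, g) = 1/(-10) = -1/10)
(q(w(1), -6) + u(5, 6))**2 = (-1/10 + 4)**2 = (39/10)**2 = 1521/100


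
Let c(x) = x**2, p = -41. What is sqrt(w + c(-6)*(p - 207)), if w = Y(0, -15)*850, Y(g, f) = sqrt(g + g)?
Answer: 12*I*sqrt(62) ≈ 94.488*I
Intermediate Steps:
Y(g, f) = sqrt(2)*sqrt(g) (Y(g, f) = sqrt(2*g) = sqrt(2)*sqrt(g))
w = 0 (w = (sqrt(2)*sqrt(0))*850 = (sqrt(2)*0)*850 = 0*850 = 0)
sqrt(w + c(-6)*(p - 207)) = sqrt(0 + (-6)**2*(-41 - 207)) = sqrt(0 + 36*(-248)) = sqrt(0 - 8928) = sqrt(-8928) = 12*I*sqrt(62)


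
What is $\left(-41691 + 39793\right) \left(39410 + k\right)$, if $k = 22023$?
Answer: $-116599834$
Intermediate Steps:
$\left(-41691 + 39793\right) \left(39410 + k\right) = \left(-41691 + 39793\right) \left(39410 + 22023\right) = \left(-1898\right) 61433 = -116599834$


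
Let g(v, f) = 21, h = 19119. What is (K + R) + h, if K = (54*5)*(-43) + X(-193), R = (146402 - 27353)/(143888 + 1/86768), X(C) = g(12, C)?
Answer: 94021430750682/12484873985 ≈ 7530.8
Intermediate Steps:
X(C) = 21
R = 10329643632/12484873985 (R = 119049/(143888 + 1/86768) = 119049/(12484873985/86768) = 119049*(86768/12484873985) = 10329643632/12484873985 ≈ 0.82737)
K = -11589 (K = (54*5)*(-43) + 21 = 270*(-43) + 21 = -11610 + 21 = -11589)
(K + R) + h = (-11589 + 10329643632/12484873985) + 19119 = -144676874968533/12484873985 + 19119 = 94021430750682/12484873985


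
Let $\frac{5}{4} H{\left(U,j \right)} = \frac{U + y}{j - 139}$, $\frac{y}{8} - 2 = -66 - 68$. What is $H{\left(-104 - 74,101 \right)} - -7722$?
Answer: $\frac{736058}{95} \approx 7748.0$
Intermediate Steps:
$y = -1056$ ($y = 16 + 8 \left(-66 - 68\right) = 16 + 8 \left(-134\right) = 16 - 1072 = -1056$)
$H{\left(U,j \right)} = \frac{4 \left(-1056 + U\right)}{5 \left(-139 + j\right)}$ ($H{\left(U,j \right)} = \frac{4 \frac{U - 1056}{j - 139}}{5} = \frac{4 \frac{-1056 + U}{-139 + j}}{5} = \frac{4 \left(-1056 + U\right)}{5 \left(-139 + j\right)}$)
$H{\left(-104 - 74,101 \right)} - -7722 = \frac{4 \left(-1056 - 178\right)}{5 \left(-139 + 101\right)} - -7722 = \frac{4 \left(-1056 - 178\right)}{5 \left(-38\right)} + 7722 = \frac{4}{5} \left(- \frac{1}{38}\right) \left(-1234\right) + 7722 = \frac{2468}{95} + 7722 = \frac{736058}{95}$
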